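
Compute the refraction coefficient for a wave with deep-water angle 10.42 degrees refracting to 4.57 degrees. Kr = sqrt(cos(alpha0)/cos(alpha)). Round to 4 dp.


Kr = sqrt(cos(alpha0) / cos(alpha))
cos(10.42) = 0.983508
cos(4.57) = 0.996821
Kr = sqrt(0.983508 / 0.996821)
Kr = sqrt(0.986645)
Kr = 0.9933

0.9933


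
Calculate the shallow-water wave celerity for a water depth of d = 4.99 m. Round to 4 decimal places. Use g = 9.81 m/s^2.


Using the shallow-water approximation:
C = sqrt(g * d) = sqrt(9.81 * 4.99)
C = sqrt(48.9519)
C = 6.9966 m/s

6.9966


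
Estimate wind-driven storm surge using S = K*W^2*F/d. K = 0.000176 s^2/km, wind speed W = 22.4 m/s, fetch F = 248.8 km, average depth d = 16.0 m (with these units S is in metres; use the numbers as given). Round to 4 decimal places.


S = K * W^2 * F / d
W^2 = 22.4^2 = 501.76
S = 0.000176 * 501.76 * 248.8 / 16.0
Numerator = 0.000176 * 501.76 * 248.8 = 21.971468
S = 21.971468 / 16.0 = 1.3732 m

1.3732


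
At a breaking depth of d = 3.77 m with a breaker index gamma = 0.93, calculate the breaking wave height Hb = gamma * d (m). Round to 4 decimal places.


Hb = gamma * d
Hb = 0.93 * 3.77
Hb = 3.5061 m

3.5061


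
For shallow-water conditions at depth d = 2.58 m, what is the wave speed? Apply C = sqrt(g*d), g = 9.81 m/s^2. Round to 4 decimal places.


Using the shallow-water approximation:
C = sqrt(g * d) = sqrt(9.81 * 2.58)
C = sqrt(25.3098)
C = 5.0309 m/s

5.0309


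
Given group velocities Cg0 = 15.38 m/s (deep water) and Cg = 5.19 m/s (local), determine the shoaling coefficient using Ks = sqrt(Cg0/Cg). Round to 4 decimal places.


Ks = sqrt(Cg0 / Cg)
Ks = sqrt(15.38 / 5.19)
Ks = sqrt(2.9634)
Ks = 1.7215

1.7215


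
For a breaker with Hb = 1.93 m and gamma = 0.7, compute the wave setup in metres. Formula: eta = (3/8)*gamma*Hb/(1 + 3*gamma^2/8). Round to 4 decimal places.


eta = (3/8) * gamma * Hb / (1 + 3*gamma^2/8)
Numerator = (3/8) * 0.7 * 1.93 = 0.506625
Denominator = 1 + 3*0.7^2/8 = 1 + 0.183750 = 1.183750
eta = 0.506625 / 1.183750
eta = 0.4280 m

0.4280


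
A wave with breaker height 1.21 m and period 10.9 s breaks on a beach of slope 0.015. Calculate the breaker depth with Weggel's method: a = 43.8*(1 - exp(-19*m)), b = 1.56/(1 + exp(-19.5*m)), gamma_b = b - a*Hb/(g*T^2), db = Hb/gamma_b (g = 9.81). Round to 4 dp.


a = 43.8 * (1 - exp(-19 * m))
exp(-19 * 0.015) = exp(-0.2850) = 0.752014
a = 43.8 * (1 - 0.752014) = 10.861776
b = 1.56 / (1 + exp(-19.5 * m))
exp(-19.5 * 0.015) = exp(-0.2925) = 0.746395
b = 1.56 / (1 + 0.746395) = 0.893269
Hb / (g * T^2) = 1.21 / (9.81 * 10.9^2) = 1.21 / 1165.5261 = 0.00103816
gamma_b = b - a * Hb/(g*T^2) = 0.893269 - 10.861776 * 0.00103816 = 0.881992
db = Hb / gamma_b = 1.21 / 0.881992
db = 1.3719 m

1.3719


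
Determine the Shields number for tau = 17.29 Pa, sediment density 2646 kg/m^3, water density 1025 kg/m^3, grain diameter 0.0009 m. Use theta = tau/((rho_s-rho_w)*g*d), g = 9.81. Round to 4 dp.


theta = tau / ((rho_s - rho_w) * g * d)
rho_s - rho_w = 2646 - 1025 = 1621
Denominator = 1621 * 9.81 * 0.0009 = 14.311809
theta = 17.29 / 14.311809
theta = 1.2081

1.2081


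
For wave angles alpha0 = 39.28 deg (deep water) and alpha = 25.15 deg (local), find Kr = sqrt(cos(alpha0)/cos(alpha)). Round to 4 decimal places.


Kr = sqrt(cos(alpha0) / cos(alpha))
cos(39.28) = 0.774061
cos(25.15) = 0.905198
Kr = sqrt(0.774061 / 0.905198)
Kr = sqrt(0.855129)
Kr = 0.9247

0.9247


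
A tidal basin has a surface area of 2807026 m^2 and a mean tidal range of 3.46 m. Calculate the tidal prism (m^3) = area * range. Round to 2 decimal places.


Tidal prism = Area * Tidal range
P = 2807026 * 3.46
P = 9712309.96 m^3

9712309.96


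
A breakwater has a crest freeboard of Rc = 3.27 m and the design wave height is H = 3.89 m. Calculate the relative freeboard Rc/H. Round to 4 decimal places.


Relative freeboard = Rc / H
= 3.27 / 3.89
= 0.8406

0.8406


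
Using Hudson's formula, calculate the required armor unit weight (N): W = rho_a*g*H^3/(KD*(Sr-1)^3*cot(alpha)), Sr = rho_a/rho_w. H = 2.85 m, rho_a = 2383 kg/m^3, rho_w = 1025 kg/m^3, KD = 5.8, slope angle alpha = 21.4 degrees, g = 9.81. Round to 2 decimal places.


Sr = rho_a / rho_w = 2383 / 1025 = 2.324878
(Sr - 1) = 1.324878
(Sr - 1)^3 = 2.325561
cot(21.4) = 1 / tan(21.4) = 1 / 0.391896 = 2.551699
Numerator = 2383 * 9.81 * 2.85^3 = 541162.4194
Denominator = 5.8 * 2.325561 * 2.551699 = 34.417965
W = 541162.4194 / 34.417965
W = 15723.25 N

15723.25


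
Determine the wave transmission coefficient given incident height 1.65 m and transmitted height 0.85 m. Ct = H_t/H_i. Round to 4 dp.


Ct = H_t / H_i
Ct = 0.85 / 1.65
Ct = 0.5152

0.5152


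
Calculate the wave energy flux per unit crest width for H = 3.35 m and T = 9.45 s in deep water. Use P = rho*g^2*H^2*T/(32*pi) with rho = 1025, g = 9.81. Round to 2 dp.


P = rho * g^2 * H^2 * T / (32 * pi)
P = 1025 * 9.81^2 * 3.35^2 * 9.45 / (32 * pi)
P = 1025 * 96.2361 * 11.2225 * 9.45 / 100.53096
P = 104059.91 W/m

104059.91


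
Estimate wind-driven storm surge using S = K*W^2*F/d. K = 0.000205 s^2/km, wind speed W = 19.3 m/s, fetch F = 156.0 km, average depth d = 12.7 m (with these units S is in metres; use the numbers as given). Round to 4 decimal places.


S = K * W^2 * F / d
W^2 = 19.3^2 = 372.49
S = 0.000205 * 372.49 * 156.0 / 12.7
Numerator = 0.000205 * 372.49 * 156.0 = 11.912230
S = 11.912230 / 12.7 = 0.9380 m

0.9380


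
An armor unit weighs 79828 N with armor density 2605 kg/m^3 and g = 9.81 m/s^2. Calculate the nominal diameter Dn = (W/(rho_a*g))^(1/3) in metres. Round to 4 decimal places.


V = W / (rho_a * g)
V = 79828 / (2605 * 9.81)
V = 79828 / 25555.05
V = 3.123766 m^3
Dn = V^(1/3) = 3.123766^(1/3)
Dn = 1.4618 m

1.4618


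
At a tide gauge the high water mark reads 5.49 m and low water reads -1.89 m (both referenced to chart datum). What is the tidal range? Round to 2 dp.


Tidal range = High water - Low water
Tidal range = 5.49 - (-1.89)
Tidal range = 7.38 m

7.38


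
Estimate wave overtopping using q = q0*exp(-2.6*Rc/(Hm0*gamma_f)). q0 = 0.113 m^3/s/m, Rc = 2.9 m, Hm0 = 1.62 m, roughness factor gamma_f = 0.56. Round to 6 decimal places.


q = q0 * exp(-2.6 * Rc / (Hm0 * gamma_f))
Exponent = -2.6 * 2.9 / (1.62 * 0.56)
= -2.6 * 2.9 / 0.9072
= -8.311287
exp(-8.311287) = 0.000246
q = 0.113 * 0.000246
q = 0.000028 m^3/s/m

0.000028


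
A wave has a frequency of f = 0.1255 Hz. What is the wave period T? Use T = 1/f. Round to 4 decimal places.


T = 1 / f
T = 1 / 0.1255
T = 7.9681 s

7.9681


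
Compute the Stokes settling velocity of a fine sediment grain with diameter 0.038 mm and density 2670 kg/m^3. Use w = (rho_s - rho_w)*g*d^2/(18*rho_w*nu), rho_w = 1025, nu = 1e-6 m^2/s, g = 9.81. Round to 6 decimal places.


w = (rho_s - rho_w) * g * d^2 / (18 * rho_w * nu)
d = 0.038 mm = 0.000038 m
rho_s - rho_w = 2670 - 1025 = 1645
Numerator = 1645 * 9.81 * (0.000038)^2 = 0.000023302478
Denominator = 18 * 1025 * 1e-6 = 0.018450
w = 0.001263 m/s

0.001263


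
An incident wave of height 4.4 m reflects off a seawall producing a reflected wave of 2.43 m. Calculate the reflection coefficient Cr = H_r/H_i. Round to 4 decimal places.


Cr = H_r / H_i
Cr = 2.43 / 4.4
Cr = 0.5523

0.5523


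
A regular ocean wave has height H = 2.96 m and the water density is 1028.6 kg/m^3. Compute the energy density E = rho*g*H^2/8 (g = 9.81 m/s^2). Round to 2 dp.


E = (1/8) * rho * g * H^2
E = (1/8) * 1028.6 * 9.81 * 2.96^2
E = 0.125 * 1028.6 * 9.81 * 8.7616
E = 11051.19 J/m^2

11051.19


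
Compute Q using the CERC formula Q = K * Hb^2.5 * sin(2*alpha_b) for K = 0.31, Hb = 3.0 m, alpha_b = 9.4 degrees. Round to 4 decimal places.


Q = K * Hb^2.5 * sin(2 * alpha_b)
Hb^2.5 = 3.0^2.5 = 15.588457
sin(2 * 9.4) = sin(18.8) = 0.322266
Q = 0.31 * 15.588457 * 0.322266
Q = 1.5573 m^3/s

1.5573


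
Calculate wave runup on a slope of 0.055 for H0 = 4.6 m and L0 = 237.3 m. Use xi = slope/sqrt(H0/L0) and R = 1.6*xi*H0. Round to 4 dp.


xi = slope / sqrt(H0/L0)
H0/L0 = 4.6/237.3 = 0.019385
sqrt(0.019385) = 0.139229
xi = 0.055 / 0.139229 = 0.395032
R = 1.6 * xi * H0 = 1.6 * 0.395032 * 4.6
R = 2.9074 m

2.9074


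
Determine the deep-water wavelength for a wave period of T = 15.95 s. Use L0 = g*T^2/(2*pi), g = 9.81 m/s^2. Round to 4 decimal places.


L0 = g * T^2 / (2 * pi)
L0 = 9.81 * 15.95^2 / (2 * pi)
L0 = 9.81 * 254.4025 / 6.28319
L0 = 2495.6885 / 6.28319
L0 = 397.2012 m

397.2012


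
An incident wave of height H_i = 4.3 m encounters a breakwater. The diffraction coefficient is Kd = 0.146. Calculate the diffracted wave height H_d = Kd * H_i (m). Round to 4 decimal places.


H_d = Kd * H_i
H_d = 0.146 * 4.3
H_d = 0.6278 m

0.6278


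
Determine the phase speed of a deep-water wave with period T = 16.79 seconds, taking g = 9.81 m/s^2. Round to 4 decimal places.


We use the deep-water celerity formula:
C = g * T / (2 * pi)
C = 9.81 * 16.79 / (2 * 3.14159...)
C = 164.709900 / 6.283185
C = 26.2144 m/s

26.2144


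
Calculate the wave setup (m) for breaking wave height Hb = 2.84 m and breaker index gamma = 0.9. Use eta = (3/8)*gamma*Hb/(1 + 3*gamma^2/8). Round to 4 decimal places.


eta = (3/8) * gamma * Hb / (1 + 3*gamma^2/8)
Numerator = (3/8) * 0.9 * 2.84 = 0.958500
Denominator = 1 + 3*0.9^2/8 = 1 + 0.303750 = 1.303750
eta = 0.958500 / 1.303750
eta = 0.7352 m

0.7352


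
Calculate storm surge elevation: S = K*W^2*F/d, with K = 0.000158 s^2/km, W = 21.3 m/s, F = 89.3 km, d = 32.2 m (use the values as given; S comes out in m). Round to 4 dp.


S = K * W^2 * F / d
W^2 = 21.3^2 = 453.69
S = 0.000158 * 453.69 * 89.3 / 32.2
Numerator = 0.000158 * 453.69 * 89.3 = 6.401294
S = 6.401294 / 32.2 = 0.1988 m

0.1988


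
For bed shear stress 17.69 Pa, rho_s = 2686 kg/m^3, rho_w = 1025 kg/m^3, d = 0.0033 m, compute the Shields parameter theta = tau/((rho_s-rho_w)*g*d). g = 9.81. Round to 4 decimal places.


theta = tau / ((rho_s - rho_w) * g * d)
rho_s - rho_w = 2686 - 1025 = 1661
Denominator = 1661 * 9.81 * 0.0033 = 53.771553
theta = 17.69 / 53.771553
theta = 0.3290

0.3290


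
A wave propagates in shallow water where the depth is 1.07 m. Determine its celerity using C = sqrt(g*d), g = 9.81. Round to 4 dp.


Using the shallow-water approximation:
C = sqrt(g * d) = sqrt(9.81 * 1.07)
C = sqrt(10.4967)
C = 3.2399 m/s

3.2399


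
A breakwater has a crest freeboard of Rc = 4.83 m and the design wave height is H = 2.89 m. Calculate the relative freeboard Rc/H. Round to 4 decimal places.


Relative freeboard = Rc / H
= 4.83 / 2.89
= 1.6713

1.6713


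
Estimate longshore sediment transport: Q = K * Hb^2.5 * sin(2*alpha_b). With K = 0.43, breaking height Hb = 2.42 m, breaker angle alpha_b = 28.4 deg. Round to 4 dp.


Q = K * Hb^2.5 * sin(2 * alpha_b)
Hb^2.5 = 2.42^2.5 = 9.110420
sin(2 * 28.4) = sin(56.8) = 0.836764
Q = 0.43 * 9.110420 * 0.836764
Q = 3.2780 m^3/s

3.2780


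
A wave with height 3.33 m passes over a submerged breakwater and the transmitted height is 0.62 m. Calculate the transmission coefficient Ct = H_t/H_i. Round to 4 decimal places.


Ct = H_t / H_i
Ct = 0.62 / 3.33
Ct = 0.1862

0.1862


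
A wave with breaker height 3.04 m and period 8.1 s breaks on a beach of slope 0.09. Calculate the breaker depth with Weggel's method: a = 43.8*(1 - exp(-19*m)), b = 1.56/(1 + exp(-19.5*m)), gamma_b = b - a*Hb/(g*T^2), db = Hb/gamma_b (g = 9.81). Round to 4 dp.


a = 43.8 * (1 - exp(-19 * m))
exp(-19 * 0.09) = exp(-1.7100) = 0.180866
a = 43.8 * (1 - 0.180866) = 35.878078
b = 1.56 / (1 + exp(-19.5 * m))
exp(-19.5 * 0.09) = exp(-1.7550) = 0.172907
b = 1.56 / (1 + 0.172907) = 1.330028
Hb / (g * T^2) = 3.04 / (9.81 * 8.1^2) = 3.04 / 643.6341 = 0.00472318
gamma_b = b - a * Hb/(g*T^2) = 1.330028 - 35.878078 * 0.00472318 = 1.160570
db = Hb / gamma_b = 3.04 / 1.160570
db = 2.6194 m

2.6194


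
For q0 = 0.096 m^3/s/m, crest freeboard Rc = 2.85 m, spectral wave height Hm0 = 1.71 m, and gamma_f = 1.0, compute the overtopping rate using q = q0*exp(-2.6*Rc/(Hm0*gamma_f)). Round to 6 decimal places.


q = q0 * exp(-2.6 * Rc / (Hm0 * gamma_f))
Exponent = -2.6 * 2.85 / (1.71 * 1.0)
= -2.6 * 2.85 / 1.7100
= -4.333333
exp(-4.333333) = 0.013124
q = 0.096 * 0.013124
q = 0.001260 m^3/s/m

0.001260


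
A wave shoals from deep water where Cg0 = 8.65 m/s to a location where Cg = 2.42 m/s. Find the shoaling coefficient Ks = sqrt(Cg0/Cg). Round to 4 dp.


Ks = sqrt(Cg0 / Cg)
Ks = sqrt(8.65 / 2.42)
Ks = sqrt(3.5744)
Ks = 1.8906

1.8906


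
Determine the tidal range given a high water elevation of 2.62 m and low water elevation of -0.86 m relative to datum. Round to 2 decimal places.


Tidal range = High water - Low water
Tidal range = 2.62 - (-0.86)
Tidal range = 3.48 m

3.48


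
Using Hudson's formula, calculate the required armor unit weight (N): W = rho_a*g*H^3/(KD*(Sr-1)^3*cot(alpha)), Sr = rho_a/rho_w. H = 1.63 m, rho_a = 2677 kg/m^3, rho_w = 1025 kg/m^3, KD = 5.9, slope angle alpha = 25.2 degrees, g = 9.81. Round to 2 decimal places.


Sr = rho_a / rho_w = 2677 / 1025 = 2.611707
(Sr - 1) = 1.611707
(Sr - 1)^3 = 4.186572
cot(25.2) = 1 / tan(25.2) = 1 / 0.470564 = 2.125108
Numerator = 2677 * 9.81 * 1.63^3 = 113731.3493
Denominator = 5.9 * 4.186572 * 2.125108 = 52.491815
W = 113731.3493 / 52.491815
W = 2166.65 N

2166.65


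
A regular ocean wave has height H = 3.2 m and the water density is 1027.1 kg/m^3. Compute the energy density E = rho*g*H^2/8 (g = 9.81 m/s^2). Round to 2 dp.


E = (1/8) * rho * g * H^2
E = (1/8) * 1027.1 * 9.81 * 3.2^2
E = 0.125 * 1027.1 * 9.81 * 10.2400
E = 12897.09 J/m^2

12897.09


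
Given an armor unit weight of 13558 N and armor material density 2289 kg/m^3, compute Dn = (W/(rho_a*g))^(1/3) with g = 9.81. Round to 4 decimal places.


V = W / (rho_a * g)
V = 13558 / (2289 * 9.81)
V = 13558 / 22455.09
V = 0.603783 m^3
Dn = V^(1/3) = 0.603783^(1/3)
Dn = 0.8452 m

0.8452


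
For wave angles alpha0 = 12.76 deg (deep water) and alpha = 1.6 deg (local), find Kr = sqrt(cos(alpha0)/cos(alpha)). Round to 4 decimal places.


Kr = sqrt(cos(alpha0) / cos(alpha))
cos(12.76) = 0.975304
cos(1.6) = 0.999610
Kr = sqrt(0.975304 / 0.999610)
Kr = sqrt(0.975684)
Kr = 0.9878

0.9878


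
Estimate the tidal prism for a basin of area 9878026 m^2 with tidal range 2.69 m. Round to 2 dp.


Tidal prism = Area * Tidal range
P = 9878026 * 2.69
P = 26571889.94 m^3

26571889.94


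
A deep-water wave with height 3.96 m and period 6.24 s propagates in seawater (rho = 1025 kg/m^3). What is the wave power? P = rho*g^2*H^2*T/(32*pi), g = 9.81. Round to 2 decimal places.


P = rho * g^2 * H^2 * T / (32 * pi)
P = 1025 * 9.81^2 * 3.96^2 * 6.24 / (32 * pi)
P = 1025 * 96.2361 * 15.6816 * 6.24 / 100.53096
P = 96014.54 W/m

96014.54


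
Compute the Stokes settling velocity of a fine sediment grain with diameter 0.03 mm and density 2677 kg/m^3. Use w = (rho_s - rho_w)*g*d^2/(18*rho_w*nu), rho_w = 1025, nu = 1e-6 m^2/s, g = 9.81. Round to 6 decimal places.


w = (rho_s - rho_w) * g * d^2 / (18 * rho_w * nu)
d = 0.03 mm = 0.000030 m
rho_s - rho_w = 2677 - 1025 = 1652
Numerator = 1652 * 9.81 * (0.000030)^2 = 0.000014585508
Denominator = 18 * 1025 * 1e-6 = 0.018450
w = 0.000791 m/s

0.000791


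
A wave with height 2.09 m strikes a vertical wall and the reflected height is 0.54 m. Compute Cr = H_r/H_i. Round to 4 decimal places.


Cr = H_r / H_i
Cr = 0.54 / 2.09
Cr = 0.2584

0.2584


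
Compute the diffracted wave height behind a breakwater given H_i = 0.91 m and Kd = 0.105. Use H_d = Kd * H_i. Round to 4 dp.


H_d = Kd * H_i
H_d = 0.105 * 0.91
H_d = 0.0956 m

0.0956


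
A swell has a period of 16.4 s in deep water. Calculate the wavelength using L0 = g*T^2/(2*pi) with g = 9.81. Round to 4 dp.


L0 = g * T^2 / (2 * pi)
L0 = 9.81 * 16.4^2 / (2 * pi)
L0 = 9.81 * 268.9600 / 6.28319
L0 = 2638.4976 / 6.28319
L0 = 419.9299 m

419.9299


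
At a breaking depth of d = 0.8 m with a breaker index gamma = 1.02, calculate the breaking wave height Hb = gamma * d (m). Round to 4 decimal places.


Hb = gamma * d
Hb = 1.02 * 0.8
Hb = 0.8160 m

0.8160


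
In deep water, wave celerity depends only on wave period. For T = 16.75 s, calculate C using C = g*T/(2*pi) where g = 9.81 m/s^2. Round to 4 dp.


We use the deep-water celerity formula:
C = g * T / (2 * pi)
C = 9.81 * 16.75 / (2 * 3.14159...)
C = 164.317500 / 6.283185
C = 26.1519 m/s

26.1519


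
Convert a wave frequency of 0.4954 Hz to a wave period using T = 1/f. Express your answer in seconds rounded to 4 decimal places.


T = 1 / f
T = 1 / 0.4954
T = 2.0186 s

2.0186


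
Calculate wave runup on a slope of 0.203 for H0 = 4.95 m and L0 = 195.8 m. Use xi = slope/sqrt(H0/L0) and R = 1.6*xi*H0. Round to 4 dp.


xi = slope / sqrt(H0/L0)
H0/L0 = 4.95/195.8 = 0.025281
sqrt(0.025281) = 0.159000
xi = 0.203 / 0.159000 = 1.276732
R = 1.6 * xi * H0 = 1.6 * 1.276732 * 4.95
R = 10.1117 m

10.1117


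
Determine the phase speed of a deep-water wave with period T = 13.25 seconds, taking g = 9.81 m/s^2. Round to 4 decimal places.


We use the deep-water celerity formula:
C = g * T / (2 * pi)
C = 9.81 * 13.25 / (2 * 3.14159...)
C = 129.982500 / 6.283185
C = 20.6874 m/s

20.6874


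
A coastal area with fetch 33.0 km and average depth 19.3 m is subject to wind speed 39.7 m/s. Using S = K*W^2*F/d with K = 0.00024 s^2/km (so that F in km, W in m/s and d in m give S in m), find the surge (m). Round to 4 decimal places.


S = K * W^2 * F / d
W^2 = 39.7^2 = 1576.09
S = 0.00024 * 1576.09 * 33.0 / 19.3
Numerator = 0.00024 * 1576.09 * 33.0 = 12.482633
S = 12.482633 / 19.3 = 0.6468 m

0.6468


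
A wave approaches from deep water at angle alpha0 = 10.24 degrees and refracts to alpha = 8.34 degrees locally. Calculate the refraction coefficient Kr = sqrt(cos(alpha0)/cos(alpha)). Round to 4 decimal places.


Kr = sqrt(cos(alpha0) / cos(alpha))
cos(10.24) = 0.984072
cos(8.34) = 0.989425
Kr = sqrt(0.984072 / 0.989425)
Kr = sqrt(0.994590)
Kr = 0.9973

0.9973


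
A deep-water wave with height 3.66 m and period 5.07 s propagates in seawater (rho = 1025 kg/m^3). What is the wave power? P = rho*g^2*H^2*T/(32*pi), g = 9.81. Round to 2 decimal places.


P = rho * g^2 * H^2 * T / (32 * pi)
P = 1025 * 9.81^2 * 3.66^2 * 5.07 / (32 * pi)
P = 1025 * 96.2361 * 13.3956 * 5.07 / 100.53096
P = 66639.57 W/m

66639.57


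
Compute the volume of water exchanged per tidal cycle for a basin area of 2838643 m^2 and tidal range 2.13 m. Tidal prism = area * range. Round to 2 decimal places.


Tidal prism = Area * Tidal range
P = 2838643 * 2.13
P = 6046309.59 m^3

6046309.59


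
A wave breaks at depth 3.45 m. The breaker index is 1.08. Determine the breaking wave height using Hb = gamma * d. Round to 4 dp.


Hb = gamma * d
Hb = 1.08 * 3.45
Hb = 3.7260 m

3.7260


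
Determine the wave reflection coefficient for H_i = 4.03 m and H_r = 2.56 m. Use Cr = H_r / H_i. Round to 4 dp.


Cr = H_r / H_i
Cr = 2.56 / 4.03
Cr = 0.6352

0.6352


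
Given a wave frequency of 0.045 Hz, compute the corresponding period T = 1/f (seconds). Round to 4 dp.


T = 1 / f
T = 1 / 0.045
T = 22.2222 s

22.2222


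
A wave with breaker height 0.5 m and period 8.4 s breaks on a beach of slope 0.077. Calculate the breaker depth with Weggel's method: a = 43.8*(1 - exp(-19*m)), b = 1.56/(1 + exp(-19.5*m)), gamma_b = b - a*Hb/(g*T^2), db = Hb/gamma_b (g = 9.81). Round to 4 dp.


a = 43.8 * (1 - exp(-19 * m))
exp(-19 * 0.077) = exp(-1.4630) = 0.231541
a = 43.8 * (1 - 0.231541) = 33.658521
b = 1.56 / (1 + exp(-19.5 * m))
exp(-19.5 * 0.077) = exp(-1.5015) = 0.222796
b = 1.56 / (1 + 0.222796) = 1.275765
Hb / (g * T^2) = 0.5 / (9.81 * 8.4^2) = 0.5 / 692.1936 = 0.00072234
gamma_b = b - a * Hb/(g*T^2) = 1.275765 - 33.658521 * 0.00072234 = 1.251452
db = Hb / gamma_b = 0.5 / 1.251452
db = 0.3995 m

0.3995


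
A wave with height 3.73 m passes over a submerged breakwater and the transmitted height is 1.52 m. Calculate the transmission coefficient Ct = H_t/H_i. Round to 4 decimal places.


Ct = H_t / H_i
Ct = 1.52 / 3.73
Ct = 0.4075

0.4075


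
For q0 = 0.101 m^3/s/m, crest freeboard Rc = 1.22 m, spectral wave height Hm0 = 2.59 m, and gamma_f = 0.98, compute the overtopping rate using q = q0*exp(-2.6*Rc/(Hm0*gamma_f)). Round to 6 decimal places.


q = q0 * exp(-2.6 * Rc / (Hm0 * gamma_f))
Exponent = -2.6 * 1.22 / (2.59 * 0.98)
= -2.6 * 1.22 / 2.5382
= -1.249705
exp(-1.249705) = 0.286589
q = 0.101 * 0.286589
q = 0.028946 m^3/s/m

0.028946


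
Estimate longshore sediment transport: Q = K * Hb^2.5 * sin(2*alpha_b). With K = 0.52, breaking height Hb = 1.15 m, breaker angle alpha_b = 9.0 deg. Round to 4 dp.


Q = K * Hb^2.5 * sin(2 * alpha_b)
Hb^2.5 = 1.15^2.5 = 1.418223
sin(2 * 9.0) = sin(18.0) = 0.309017
Q = 0.52 * 1.418223 * 0.309017
Q = 0.2279 m^3/s

0.2279


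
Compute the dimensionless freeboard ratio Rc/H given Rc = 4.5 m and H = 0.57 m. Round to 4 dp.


Relative freeboard = Rc / H
= 4.5 / 0.57
= 7.8947

7.8947


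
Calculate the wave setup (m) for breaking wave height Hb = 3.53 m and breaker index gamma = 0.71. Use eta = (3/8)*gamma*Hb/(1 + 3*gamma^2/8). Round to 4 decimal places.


eta = (3/8) * gamma * Hb / (1 + 3*gamma^2/8)
Numerator = (3/8) * 0.71 * 3.53 = 0.939862
Denominator = 1 + 3*0.71^2/8 = 1 + 0.189038 = 1.189038
eta = 0.939862 / 1.189038
eta = 0.7904 m

0.7904


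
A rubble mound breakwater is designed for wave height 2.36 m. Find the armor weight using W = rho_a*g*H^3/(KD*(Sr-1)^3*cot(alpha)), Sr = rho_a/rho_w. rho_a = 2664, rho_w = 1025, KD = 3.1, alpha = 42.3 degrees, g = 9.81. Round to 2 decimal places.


Sr = rho_a / rho_w = 2664 / 1025 = 2.599024
(Sr - 1) = 1.599024
(Sr - 1)^3 = 4.088512
cot(42.3) = 1 / tan(42.3) = 1 / 0.909930 = 1.098986
Numerator = 2664 * 9.81 * 2.36^3 = 343509.8832
Denominator = 3.1 * 4.088512 * 1.098986 = 13.928969
W = 343509.8832 / 13.928969
W = 24661.54 N

24661.54


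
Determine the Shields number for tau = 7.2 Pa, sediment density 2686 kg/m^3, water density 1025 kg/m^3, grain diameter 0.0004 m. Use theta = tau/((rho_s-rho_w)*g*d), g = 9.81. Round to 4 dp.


theta = tau / ((rho_s - rho_w) * g * d)
rho_s - rho_w = 2686 - 1025 = 1661
Denominator = 1661 * 9.81 * 0.0004 = 6.517764
theta = 7.2 / 6.517764
theta = 1.1047

1.1047


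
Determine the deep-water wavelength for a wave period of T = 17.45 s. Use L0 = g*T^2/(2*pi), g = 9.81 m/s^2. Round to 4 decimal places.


L0 = g * T^2 / (2 * pi)
L0 = 9.81 * 17.45^2 / (2 * pi)
L0 = 9.81 * 304.5025 / 6.28319
L0 = 2987.1695 / 6.28319
L0 = 475.4228 m

475.4228


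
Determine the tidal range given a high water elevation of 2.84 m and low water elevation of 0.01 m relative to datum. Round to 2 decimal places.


Tidal range = High water - Low water
Tidal range = 2.84 - (0.01)
Tidal range = 2.83 m

2.83


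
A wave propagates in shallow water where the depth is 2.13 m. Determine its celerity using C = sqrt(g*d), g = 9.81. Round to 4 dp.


Using the shallow-water approximation:
C = sqrt(g * d) = sqrt(9.81 * 2.13)
C = sqrt(20.8953)
C = 4.5711 m/s

4.5711


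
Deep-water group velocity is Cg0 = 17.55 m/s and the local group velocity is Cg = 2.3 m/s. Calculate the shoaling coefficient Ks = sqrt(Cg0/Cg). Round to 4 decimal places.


Ks = sqrt(Cg0 / Cg)
Ks = sqrt(17.55 / 2.3)
Ks = sqrt(7.6304)
Ks = 2.7623

2.7623


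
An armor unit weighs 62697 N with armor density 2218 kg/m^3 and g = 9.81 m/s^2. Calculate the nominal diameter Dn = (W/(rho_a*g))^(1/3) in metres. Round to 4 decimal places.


V = W / (rho_a * g)
V = 62697 / (2218 * 9.81)
V = 62697 / 21758.58
V = 2.881484 m^3
Dn = V^(1/3) = 2.881484^(1/3)
Dn = 1.4230 m

1.4230


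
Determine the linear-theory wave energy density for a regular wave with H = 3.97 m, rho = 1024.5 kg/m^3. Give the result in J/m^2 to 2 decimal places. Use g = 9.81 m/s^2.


E = (1/8) * rho * g * H^2
E = (1/8) * 1024.5 * 9.81 * 3.97^2
E = 0.125 * 1024.5 * 9.81 * 15.7609
E = 19800.31 J/m^2

19800.31


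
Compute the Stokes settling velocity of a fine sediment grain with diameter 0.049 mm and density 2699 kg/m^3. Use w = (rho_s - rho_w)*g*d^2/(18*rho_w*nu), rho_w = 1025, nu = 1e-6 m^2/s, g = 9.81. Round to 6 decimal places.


w = (rho_s - rho_w) * g * d^2 / (18 * rho_w * nu)
d = 0.049 mm = 0.000049 m
rho_s - rho_w = 2699 - 1025 = 1674
Numerator = 1674 * 9.81 * (0.000049)^2 = 0.000039429078
Denominator = 18 * 1025 * 1e-6 = 0.018450
w = 0.002137 m/s

0.002137


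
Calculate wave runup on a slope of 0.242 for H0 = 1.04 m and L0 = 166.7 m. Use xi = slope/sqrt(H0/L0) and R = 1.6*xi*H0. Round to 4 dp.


xi = slope / sqrt(H0/L0)
H0/L0 = 1.04/166.7 = 0.006239
sqrt(0.006239) = 0.078986
xi = 0.242 / 0.078986 = 3.063843
R = 1.6 * xi * H0 = 1.6 * 3.063843 * 1.04
R = 5.0982 m

5.0982


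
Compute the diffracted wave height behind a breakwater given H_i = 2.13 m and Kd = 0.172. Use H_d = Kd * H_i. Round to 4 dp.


H_d = Kd * H_i
H_d = 0.172 * 2.13
H_d = 0.3664 m

0.3664


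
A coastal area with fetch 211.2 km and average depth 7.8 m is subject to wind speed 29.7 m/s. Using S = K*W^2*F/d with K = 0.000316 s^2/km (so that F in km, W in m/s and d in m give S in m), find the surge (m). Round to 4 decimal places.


S = K * W^2 * F / d
W^2 = 29.7^2 = 882.09
S = 0.000316 * 882.09 * 211.2 / 7.8
Numerator = 0.000316 * 882.09 * 211.2 = 58.869981
S = 58.869981 / 7.8 = 7.5474 m

7.5474


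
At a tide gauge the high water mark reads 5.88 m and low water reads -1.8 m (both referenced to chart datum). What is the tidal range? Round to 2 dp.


Tidal range = High water - Low water
Tidal range = 5.88 - (-1.8)
Tidal range = 7.68 m

7.68


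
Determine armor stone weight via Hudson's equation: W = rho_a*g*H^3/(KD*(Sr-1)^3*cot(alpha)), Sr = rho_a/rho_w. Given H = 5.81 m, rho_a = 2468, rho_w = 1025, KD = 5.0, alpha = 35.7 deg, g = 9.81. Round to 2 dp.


Sr = rho_a / rho_w = 2468 / 1025 = 2.407805
(Sr - 1) = 1.407805
(Sr - 1)^3 = 2.790149
cot(35.7) = 1 / tan(35.7) = 1 / 0.718573 = 1.391647
Numerator = 2468 * 9.81 * 5.81^3 = 4748348.2144
Denominator = 5.0 * 2.790149 * 1.391647 = 19.414516
W = 4748348.2144 / 19.414516
W = 244577.21 N

244577.21


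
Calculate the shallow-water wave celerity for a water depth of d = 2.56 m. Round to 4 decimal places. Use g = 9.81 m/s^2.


Using the shallow-water approximation:
C = sqrt(g * d) = sqrt(9.81 * 2.56)
C = sqrt(25.1136)
C = 5.0113 m/s

5.0113


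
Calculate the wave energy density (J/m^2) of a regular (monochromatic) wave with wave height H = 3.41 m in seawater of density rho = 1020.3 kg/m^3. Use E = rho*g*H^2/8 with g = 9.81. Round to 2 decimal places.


E = (1/8) * rho * g * H^2
E = (1/8) * 1020.3 * 9.81 * 3.41^2
E = 0.125 * 1020.3 * 9.81 * 11.6281
E = 14548.41 J/m^2

14548.41


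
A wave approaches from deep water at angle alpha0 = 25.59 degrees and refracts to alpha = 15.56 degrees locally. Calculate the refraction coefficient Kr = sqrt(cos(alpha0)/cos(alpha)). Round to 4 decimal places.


Kr = sqrt(cos(alpha0) / cos(alpha))
cos(25.59) = 0.901908
cos(15.56) = 0.963350
Kr = sqrt(0.901908 / 0.963350)
Kr = sqrt(0.936220)
Kr = 0.9676

0.9676


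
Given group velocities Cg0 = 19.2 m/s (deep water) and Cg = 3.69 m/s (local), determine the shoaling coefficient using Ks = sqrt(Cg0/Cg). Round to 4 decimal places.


Ks = sqrt(Cg0 / Cg)
Ks = sqrt(19.2 / 3.69)
Ks = sqrt(5.2033)
Ks = 2.2811

2.2811


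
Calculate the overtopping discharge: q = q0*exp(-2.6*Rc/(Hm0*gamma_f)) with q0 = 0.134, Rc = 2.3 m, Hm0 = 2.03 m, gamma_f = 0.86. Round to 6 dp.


q = q0 * exp(-2.6 * Rc / (Hm0 * gamma_f))
Exponent = -2.6 * 2.3 / (2.03 * 0.86)
= -2.6 * 2.3 / 1.7458
= -3.425364
exp(-3.425364) = 0.032537
q = 0.134 * 0.032537
q = 0.004360 m^3/s/m

0.004360


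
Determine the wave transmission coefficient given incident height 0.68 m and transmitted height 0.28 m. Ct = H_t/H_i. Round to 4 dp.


Ct = H_t / H_i
Ct = 0.28 / 0.68
Ct = 0.4118

0.4118


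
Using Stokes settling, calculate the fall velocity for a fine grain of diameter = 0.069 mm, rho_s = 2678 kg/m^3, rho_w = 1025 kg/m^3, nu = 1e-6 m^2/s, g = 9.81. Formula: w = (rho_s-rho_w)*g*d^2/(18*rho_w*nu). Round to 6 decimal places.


w = (rho_s - rho_w) * g * d^2 / (18 * rho_w * nu)
d = 0.069 mm = 0.000069 m
rho_s - rho_w = 2678 - 1025 = 1653
Numerator = 1653 * 9.81 * (0.000069)^2 = 0.000077204043
Denominator = 18 * 1025 * 1e-6 = 0.018450
w = 0.004185 m/s

0.004185


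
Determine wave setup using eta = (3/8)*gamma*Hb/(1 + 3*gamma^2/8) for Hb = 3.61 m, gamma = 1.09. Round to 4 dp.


eta = (3/8) * gamma * Hb / (1 + 3*gamma^2/8)
Numerator = (3/8) * 1.09 * 3.61 = 1.475588
Denominator = 1 + 3*1.09^2/8 = 1 + 0.445538 = 1.445538
eta = 1.475588 / 1.445538
eta = 1.0208 m

1.0208


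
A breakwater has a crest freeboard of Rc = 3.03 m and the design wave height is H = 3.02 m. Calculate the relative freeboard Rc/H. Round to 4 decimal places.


Relative freeboard = Rc / H
= 3.03 / 3.02
= 1.0033

1.0033


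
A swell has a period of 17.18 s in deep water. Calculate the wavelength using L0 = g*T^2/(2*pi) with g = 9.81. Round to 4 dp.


L0 = g * T^2 / (2 * pi)
L0 = 9.81 * 17.18^2 / (2 * pi)
L0 = 9.81 * 295.1524 / 6.28319
L0 = 2895.4450 / 6.28319
L0 = 460.8244 m

460.8244


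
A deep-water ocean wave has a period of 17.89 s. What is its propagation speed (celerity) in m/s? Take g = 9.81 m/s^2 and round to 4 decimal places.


We use the deep-water celerity formula:
C = g * T / (2 * pi)
C = 9.81 * 17.89 / (2 * 3.14159...)
C = 175.500900 / 6.283185
C = 27.9318 m/s

27.9318


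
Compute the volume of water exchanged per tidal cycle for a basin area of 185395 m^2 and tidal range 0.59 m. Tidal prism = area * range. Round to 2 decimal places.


Tidal prism = Area * Tidal range
P = 185395 * 0.59
P = 109383.05 m^3

109383.05


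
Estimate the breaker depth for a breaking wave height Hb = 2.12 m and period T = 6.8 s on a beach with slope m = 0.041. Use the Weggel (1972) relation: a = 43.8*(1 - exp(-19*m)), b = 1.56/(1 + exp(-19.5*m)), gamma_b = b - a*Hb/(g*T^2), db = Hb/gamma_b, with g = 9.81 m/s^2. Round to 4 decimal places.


a = 43.8 * (1 - exp(-19 * m))
exp(-19 * 0.041) = exp(-0.7790) = 0.458865
a = 43.8 * (1 - 0.458865) = 23.701728
b = 1.56 / (1 + exp(-19.5 * m))
exp(-19.5 * 0.041) = exp(-0.7995) = 0.449554
b = 1.56 / (1 + 0.449554) = 1.076193
Hb / (g * T^2) = 2.12 / (9.81 * 6.8^2) = 2.12 / 453.6144 = 0.00467357
gamma_b = b - a * Hb/(g*T^2) = 1.076193 - 23.701728 * 0.00467357 = 0.965422
db = Hb / gamma_b = 2.12 / 0.965422
db = 2.1959 m

2.1959


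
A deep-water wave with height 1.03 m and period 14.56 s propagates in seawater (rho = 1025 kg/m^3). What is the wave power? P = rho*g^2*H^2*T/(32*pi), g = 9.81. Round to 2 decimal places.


P = rho * g^2 * H^2 * T / (32 * pi)
P = 1025 * 9.81^2 * 1.03^2 * 14.56 / (32 * pi)
P = 1025 * 96.2361 * 1.0609 * 14.56 / 100.53096
P = 15156.46 W/m

15156.46


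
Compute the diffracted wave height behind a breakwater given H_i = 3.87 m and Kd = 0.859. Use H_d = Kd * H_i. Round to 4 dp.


H_d = Kd * H_i
H_d = 0.859 * 3.87
H_d = 3.3243 m

3.3243


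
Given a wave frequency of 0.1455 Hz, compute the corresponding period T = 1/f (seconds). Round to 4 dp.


T = 1 / f
T = 1 / 0.1455
T = 6.8729 s

6.8729


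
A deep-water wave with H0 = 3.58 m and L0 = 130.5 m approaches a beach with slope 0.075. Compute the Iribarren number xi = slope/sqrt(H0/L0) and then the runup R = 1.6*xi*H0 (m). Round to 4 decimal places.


xi = slope / sqrt(H0/L0)
H0/L0 = 3.58/130.5 = 0.027433
sqrt(0.027433) = 0.165629
xi = 0.075 / 0.165629 = 0.452819
R = 1.6 * xi * H0 = 1.6 * 0.452819 * 3.58
R = 2.5937 m

2.5937


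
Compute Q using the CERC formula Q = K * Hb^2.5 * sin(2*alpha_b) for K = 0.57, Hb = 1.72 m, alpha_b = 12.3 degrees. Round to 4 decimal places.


Q = K * Hb^2.5 * sin(2 * alpha_b)
Hb^2.5 = 1.72^2.5 = 3.879905
sin(2 * 12.3) = sin(24.6) = 0.416281
Q = 0.57 * 3.879905 * 0.416281
Q = 0.9206 m^3/s

0.9206


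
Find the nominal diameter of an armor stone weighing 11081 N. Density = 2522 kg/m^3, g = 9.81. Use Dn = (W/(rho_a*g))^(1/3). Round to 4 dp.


V = W / (rho_a * g)
V = 11081 / (2522 * 9.81)
V = 11081 / 24740.82
V = 0.447883 m^3
Dn = V^(1/3) = 0.447883^(1/3)
Dn = 0.7651 m

0.7651


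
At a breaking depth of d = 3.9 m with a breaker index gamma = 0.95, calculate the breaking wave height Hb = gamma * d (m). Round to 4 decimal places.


Hb = gamma * d
Hb = 0.95 * 3.9
Hb = 3.7050 m

3.7050


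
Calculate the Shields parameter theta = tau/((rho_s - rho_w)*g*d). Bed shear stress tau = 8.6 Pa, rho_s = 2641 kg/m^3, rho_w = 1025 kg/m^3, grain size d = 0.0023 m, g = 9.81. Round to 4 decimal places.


theta = tau / ((rho_s - rho_w) * g * d)
rho_s - rho_w = 2641 - 1025 = 1616
Denominator = 1616 * 9.81 * 0.0023 = 36.461808
theta = 8.6 / 36.461808
theta = 0.2359

0.2359


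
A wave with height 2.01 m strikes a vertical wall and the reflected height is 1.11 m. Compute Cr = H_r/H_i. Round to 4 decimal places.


Cr = H_r / H_i
Cr = 1.11 / 2.01
Cr = 0.5522

0.5522


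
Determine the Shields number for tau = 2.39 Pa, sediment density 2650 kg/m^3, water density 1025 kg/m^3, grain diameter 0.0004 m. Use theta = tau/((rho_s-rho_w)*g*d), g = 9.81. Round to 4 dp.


theta = tau / ((rho_s - rho_w) * g * d)
rho_s - rho_w = 2650 - 1025 = 1625
Denominator = 1625 * 9.81 * 0.0004 = 6.376500
theta = 2.39 / 6.376500
theta = 0.3748

0.3748


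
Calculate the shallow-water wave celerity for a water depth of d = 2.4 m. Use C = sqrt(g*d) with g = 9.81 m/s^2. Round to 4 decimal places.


Using the shallow-water approximation:
C = sqrt(g * d) = sqrt(9.81 * 2.4)
C = sqrt(23.5440)
C = 4.8522 m/s

4.8522


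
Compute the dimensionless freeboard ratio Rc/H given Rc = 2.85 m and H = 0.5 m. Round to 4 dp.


Relative freeboard = Rc / H
= 2.85 / 0.5
= 5.7000

5.7000


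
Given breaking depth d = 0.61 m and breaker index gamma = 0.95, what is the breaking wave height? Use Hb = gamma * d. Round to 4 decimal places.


Hb = gamma * d
Hb = 0.95 * 0.61
Hb = 0.5795 m

0.5795


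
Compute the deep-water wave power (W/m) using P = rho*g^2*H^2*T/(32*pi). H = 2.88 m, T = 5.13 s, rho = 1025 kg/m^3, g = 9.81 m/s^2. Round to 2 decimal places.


P = rho * g^2 * H^2 * T / (32 * pi)
P = 1025 * 9.81^2 * 2.88^2 * 5.13 / (32 * pi)
P = 1025 * 96.2361 * 8.2944 * 5.13 / 100.53096
P = 41750.76 W/m

41750.76


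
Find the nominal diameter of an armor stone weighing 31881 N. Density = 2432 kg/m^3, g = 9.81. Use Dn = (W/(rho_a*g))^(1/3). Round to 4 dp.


V = W / (rho_a * g)
V = 31881 / (2432 * 9.81)
V = 31881 / 23857.92
V = 1.336286 m^3
Dn = V^(1/3) = 1.336286^(1/3)
Dn = 1.1015 m

1.1015


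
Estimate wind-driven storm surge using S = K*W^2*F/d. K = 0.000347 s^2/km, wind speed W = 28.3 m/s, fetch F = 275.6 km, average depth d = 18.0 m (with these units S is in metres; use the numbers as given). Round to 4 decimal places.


S = K * W^2 * F / d
W^2 = 28.3^2 = 800.89
S = 0.000347 * 800.89 * 275.6 / 18.0
Numerator = 0.000347 * 800.89 * 275.6 = 76.591674
S = 76.591674 / 18.0 = 4.2551 m

4.2551


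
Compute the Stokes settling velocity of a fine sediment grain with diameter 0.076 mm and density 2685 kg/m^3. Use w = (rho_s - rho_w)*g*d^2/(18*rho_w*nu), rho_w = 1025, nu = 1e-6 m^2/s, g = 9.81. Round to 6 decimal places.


w = (rho_s - rho_w) * g * d^2 / (18 * rho_w * nu)
d = 0.076 mm = 0.000076 m
rho_s - rho_w = 2685 - 1025 = 1660
Numerator = 1660 * 9.81 * (0.000076)^2 = 0.000094059850
Denominator = 18 * 1025 * 1e-6 = 0.018450
w = 0.005098 m/s

0.005098


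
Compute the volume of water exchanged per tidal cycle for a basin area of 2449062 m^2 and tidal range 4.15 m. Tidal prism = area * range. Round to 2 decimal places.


Tidal prism = Area * Tidal range
P = 2449062 * 4.15
P = 10163607.30 m^3

10163607.30


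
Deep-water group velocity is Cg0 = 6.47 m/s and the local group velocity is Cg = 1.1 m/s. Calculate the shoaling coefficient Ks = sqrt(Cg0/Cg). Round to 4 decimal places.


Ks = sqrt(Cg0 / Cg)
Ks = sqrt(6.47 / 1.1)
Ks = sqrt(5.8818)
Ks = 2.4252

2.4252


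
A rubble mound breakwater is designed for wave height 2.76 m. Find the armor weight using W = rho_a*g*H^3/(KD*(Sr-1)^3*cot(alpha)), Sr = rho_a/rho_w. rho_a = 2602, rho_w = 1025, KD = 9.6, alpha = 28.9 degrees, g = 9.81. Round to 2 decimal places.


Sr = rho_a / rho_w = 2602 / 1025 = 2.538537
(Sr - 1) = 1.538537
(Sr - 1)^3 = 3.641862
cot(28.9) = 1 / tan(28.9) = 1 / 0.552030 = 1.811497
Numerator = 2602 * 9.81 * 2.76^3 = 536665.3376
Denominator = 9.6 * 3.641862 * 1.811497 = 63.333327
W = 536665.3376 / 63.333327
W = 8473.66 N

8473.66


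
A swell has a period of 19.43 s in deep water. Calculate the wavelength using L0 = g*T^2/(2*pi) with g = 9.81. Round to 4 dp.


L0 = g * T^2 / (2 * pi)
L0 = 9.81 * 19.43^2 / (2 * pi)
L0 = 9.81 * 377.5249 / 6.28319
L0 = 3703.5193 / 6.28319
L0 = 589.4334 m

589.4334


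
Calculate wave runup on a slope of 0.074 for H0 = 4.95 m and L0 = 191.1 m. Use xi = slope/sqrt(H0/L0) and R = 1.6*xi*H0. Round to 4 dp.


xi = slope / sqrt(H0/L0)
H0/L0 = 4.95/191.1 = 0.025903
sqrt(0.025903) = 0.160943
xi = 0.074 / 0.160943 = 0.459790
R = 1.6 * xi * H0 = 1.6 * 0.459790 * 4.95
R = 3.6415 m

3.6415


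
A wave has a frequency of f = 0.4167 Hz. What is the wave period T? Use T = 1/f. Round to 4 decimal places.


T = 1 / f
T = 1 / 0.4167
T = 2.3998 s

2.3998


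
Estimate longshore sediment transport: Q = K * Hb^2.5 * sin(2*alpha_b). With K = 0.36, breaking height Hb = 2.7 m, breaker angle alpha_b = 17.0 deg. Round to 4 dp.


Q = K * Hb^2.5 * sin(2 * alpha_b)
Hb^2.5 = 2.7^2.5 = 11.978692
sin(2 * 17.0) = sin(34.0) = 0.559193
Q = 0.36 * 11.978692 * 0.559193
Q = 2.4114 m^3/s

2.4114


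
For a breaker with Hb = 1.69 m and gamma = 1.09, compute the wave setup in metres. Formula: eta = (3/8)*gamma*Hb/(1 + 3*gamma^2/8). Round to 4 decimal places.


eta = (3/8) * gamma * Hb / (1 + 3*gamma^2/8)
Numerator = (3/8) * 1.09 * 1.69 = 0.690788
Denominator = 1 + 3*1.09^2/8 = 1 + 0.445538 = 1.445538
eta = 0.690788 / 1.445538
eta = 0.4779 m

0.4779


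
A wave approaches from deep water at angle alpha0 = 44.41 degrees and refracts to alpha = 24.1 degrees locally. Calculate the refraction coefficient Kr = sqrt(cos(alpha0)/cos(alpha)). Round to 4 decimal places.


Kr = sqrt(cos(alpha0) / cos(alpha))
cos(44.41) = 0.714351
cos(24.1) = 0.912834
Kr = sqrt(0.714351 / 0.912834)
Kr = sqrt(0.782563)
Kr = 0.8846

0.8846


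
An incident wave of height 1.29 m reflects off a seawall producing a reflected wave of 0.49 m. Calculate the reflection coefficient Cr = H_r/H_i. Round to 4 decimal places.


Cr = H_r / H_i
Cr = 0.49 / 1.29
Cr = 0.3798

0.3798


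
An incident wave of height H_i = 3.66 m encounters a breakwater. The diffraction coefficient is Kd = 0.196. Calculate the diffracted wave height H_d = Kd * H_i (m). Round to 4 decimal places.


H_d = Kd * H_i
H_d = 0.196 * 3.66
H_d = 0.7174 m

0.7174


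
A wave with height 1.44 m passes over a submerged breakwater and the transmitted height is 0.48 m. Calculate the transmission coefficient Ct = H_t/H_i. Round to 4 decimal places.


Ct = H_t / H_i
Ct = 0.48 / 1.44
Ct = 0.3333

0.3333


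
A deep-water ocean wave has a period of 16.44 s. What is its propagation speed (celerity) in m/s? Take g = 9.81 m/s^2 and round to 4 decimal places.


We use the deep-water celerity formula:
C = g * T / (2 * pi)
C = 9.81 * 16.44 / (2 * 3.14159...)
C = 161.276400 / 6.283185
C = 25.6679 m/s

25.6679


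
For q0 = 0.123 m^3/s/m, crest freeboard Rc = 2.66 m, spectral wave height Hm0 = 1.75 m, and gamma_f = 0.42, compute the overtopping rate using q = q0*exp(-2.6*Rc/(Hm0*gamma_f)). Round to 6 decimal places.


q = q0 * exp(-2.6 * Rc / (Hm0 * gamma_f))
Exponent = -2.6 * 2.66 / (1.75 * 0.42)
= -2.6 * 2.66 / 0.7350
= -9.409524
exp(-9.409524) = 0.000082
q = 0.123 * 0.000082
q = 0.000010 m^3/s/m

0.000010
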